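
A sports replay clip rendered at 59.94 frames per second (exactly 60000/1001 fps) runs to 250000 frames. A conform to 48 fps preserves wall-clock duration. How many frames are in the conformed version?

Target frames = source frames × (target rate / source rate) = 250000 × (48)/(60000/1001) = 250000 × 1001/1250 = 200200.

200200 frames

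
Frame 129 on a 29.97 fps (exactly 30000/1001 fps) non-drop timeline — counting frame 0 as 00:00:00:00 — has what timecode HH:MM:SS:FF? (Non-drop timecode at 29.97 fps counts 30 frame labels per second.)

00:00:04:09

129 ÷ 30 = 4 full seconds, remainder 9 frames.
4 s = 0 h 0 min 4 s.
Timecode: 00:00:04:09.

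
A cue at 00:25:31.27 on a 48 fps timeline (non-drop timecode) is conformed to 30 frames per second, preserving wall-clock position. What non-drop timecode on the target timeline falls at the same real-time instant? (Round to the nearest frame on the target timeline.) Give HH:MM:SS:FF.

00:25:31:17

Source frame index: (0×3600 + 25×60 + 31) × 48 + 27 = 73515.
Real time: 73515 / (48) = 24505/16 s.
Target frame: (24505/16) × (30) = 367575/8 ≈ 45946.875 → 45947.
At 30 labels/s: frame 45947 → 00:25:31:17.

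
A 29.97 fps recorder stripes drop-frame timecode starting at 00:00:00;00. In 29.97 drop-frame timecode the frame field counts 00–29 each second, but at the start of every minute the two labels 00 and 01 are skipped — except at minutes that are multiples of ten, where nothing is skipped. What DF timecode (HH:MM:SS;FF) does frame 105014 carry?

Ten DF minutes hold 17982 frames, so frame 105014 lies in block 5 (frames 89910–107891) with 15104 frames into that block.
The block's first minute is 1800 frames and the rest 1798 each; 15104 frames reaches minute 8, so 5 × 18 + 8 × 2 = 106 labels have been skipped so far.
Adding those back, label number 105014 + 106 = 105120 at 30 labels/s is 3504 s + 0 f = 0 h 58 min 24 s frame 0, i.e. 00:58:24;00.

00:58:24;00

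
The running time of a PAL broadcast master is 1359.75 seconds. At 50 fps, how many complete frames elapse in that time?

67987 frames

Frames = 1359.75 × 50 = 135975/2 ≈ 67987.5000.
Complete frames: 67987.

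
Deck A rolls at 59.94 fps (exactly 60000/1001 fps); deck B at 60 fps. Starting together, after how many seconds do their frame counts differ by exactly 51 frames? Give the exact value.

The gap grows by |60 − 60000/1001| = 60/1001 frames per second.
Time for a 51-frame gap: 51 ÷ (60/1001) = 850.85 s.

850.85 seconds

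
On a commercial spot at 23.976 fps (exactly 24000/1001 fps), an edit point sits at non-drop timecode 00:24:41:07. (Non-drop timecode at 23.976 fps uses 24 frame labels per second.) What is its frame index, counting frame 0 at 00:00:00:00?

Total seconds to the label: (0 × 3600 + 24 × 60 + 41) = 1481.
Frame index = 1481 × 24 + 7 = 35551.

frame 35551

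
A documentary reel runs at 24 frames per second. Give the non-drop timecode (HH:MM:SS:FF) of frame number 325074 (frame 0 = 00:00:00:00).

325074 ÷ 24 = 13544 full seconds, remainder 18 frames.
13544 s = 3 h 45 min 44 s.
Timecode: 03:45:44:18.

03:45:44:18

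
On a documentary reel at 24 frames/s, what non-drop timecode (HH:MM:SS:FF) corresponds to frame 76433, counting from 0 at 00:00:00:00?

00:53:04:17

76433 ÷ 24 = 3184 full seconds, remainder 17 frames.
3184 s = 0 h 53 min 4 s.
Timecode: 00:53:04:17.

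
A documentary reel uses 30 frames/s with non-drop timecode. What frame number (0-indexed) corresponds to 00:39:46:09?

frame 71589

Total seconds to the label: (0 × 3600 + 39 × 60 + 46) = 2386.
Frame index = 2386 × 30 + 9 = 71589.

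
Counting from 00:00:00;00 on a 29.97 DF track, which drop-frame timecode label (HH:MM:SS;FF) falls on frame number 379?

Each 10-minute DF block holds 10 × 60 × 30 − 9 × 2 = 17982 frames. 379 ÷ 17982 → 0 full blocks, remainder 379.
Within the partial block the first minute is 1800 frames and each further minute 1798, so 0 further minute boundaries passed. Total skipped labels = 18 × 0 + 2 × 0 = 0.
Non-drop label index = 379 + 0 = 379; at 30 labels/s that is 00:00:12:19, i.e. DF 00:00:12;19.

00:00:12;19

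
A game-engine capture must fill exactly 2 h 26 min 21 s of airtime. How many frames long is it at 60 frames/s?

2 h 26 min 21 s = 8781 s.
Frames = 8781 × 60 = 526860.

526860 frames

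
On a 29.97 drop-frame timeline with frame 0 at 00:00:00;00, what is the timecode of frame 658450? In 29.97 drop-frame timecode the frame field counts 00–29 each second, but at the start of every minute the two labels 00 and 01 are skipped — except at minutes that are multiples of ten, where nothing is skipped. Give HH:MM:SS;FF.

Each 10-minute DF block holds 10 × 60 × 30 − 9 × 2 = 17982 frames. 658450 ÷ 17982 → 36 full blocks, remainder 11098.
Within the partial block the first minute is 1800 frames and each further minute 1798, so 6 further minute boundaries passed. Total skipped labels = 18 × 36 + 2 × 6 = 660.
Non-drop label index = 658450 + 660 = 659110; at 30 labels/s that is 06:06:10:10, i.e. DF 06:06:10;10.

06:06:10;10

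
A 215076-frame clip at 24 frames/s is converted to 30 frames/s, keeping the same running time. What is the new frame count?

Frames at target rate = 215076 × (30) / (24) = 268845.

268845 frames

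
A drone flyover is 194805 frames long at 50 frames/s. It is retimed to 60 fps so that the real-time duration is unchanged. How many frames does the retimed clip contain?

233766 frames

Target frames = source frames × (target rate / source rate) = 194805 × (60)/(50) = 194805 × 6/5 = 233766.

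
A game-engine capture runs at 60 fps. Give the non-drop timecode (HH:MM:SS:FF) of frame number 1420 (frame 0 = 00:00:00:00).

00:00:23:40

1420 ÷ 60 = 23 full seconds, remainder 40 frames.
23 s = 0 h 0 min 23 s.
Timecode: 00:00:23:40.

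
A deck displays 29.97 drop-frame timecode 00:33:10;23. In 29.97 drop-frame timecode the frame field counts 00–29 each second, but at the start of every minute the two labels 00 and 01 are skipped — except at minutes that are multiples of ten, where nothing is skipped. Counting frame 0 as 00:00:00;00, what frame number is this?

59663

As if non-drop at 30 labels/s: (0 × 3600 + 33 × 60 + 10) × 30 + 23 = 59723.
Minute boundaries passed: 33; those not divisible by 10: 33 − 3 = 30; dropped labels = 2 × 30 = 60.
Actual frame index = 59723 − 60 = 59663.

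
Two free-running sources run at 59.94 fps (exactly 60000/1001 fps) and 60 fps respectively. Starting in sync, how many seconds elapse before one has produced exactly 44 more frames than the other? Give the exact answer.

11011/15 seconds

The gap grows by |60 − 60000/1001| = 60/1001 frames per second.
Time for a 44-frame gap: 44 ÷ (60/1001) = 11011/15 s.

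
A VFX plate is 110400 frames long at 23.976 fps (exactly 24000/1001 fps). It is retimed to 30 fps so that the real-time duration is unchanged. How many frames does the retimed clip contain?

Target frames = source frames × (target rate / source rate) = 110400 × (30)/(24000/1001) = 110400 × 1001/800 = 138138.

138138 frames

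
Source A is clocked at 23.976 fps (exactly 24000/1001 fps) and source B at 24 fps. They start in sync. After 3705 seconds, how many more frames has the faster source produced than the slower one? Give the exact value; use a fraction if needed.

A emits 24000/1001 × 3705 = 6840000/77 frames; B emits 24 × 3705 = 88920.
Difference = 6840/77 frames (≈ 88.8312); B is ahead of A.

6840/77 frames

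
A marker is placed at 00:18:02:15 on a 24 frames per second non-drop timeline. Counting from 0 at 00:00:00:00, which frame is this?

Total seconds to the label: (0 × 3600 + 18 × 60 + 2) = 1082.
Frame index = 1082 × 24 + 15 = 25983.

25983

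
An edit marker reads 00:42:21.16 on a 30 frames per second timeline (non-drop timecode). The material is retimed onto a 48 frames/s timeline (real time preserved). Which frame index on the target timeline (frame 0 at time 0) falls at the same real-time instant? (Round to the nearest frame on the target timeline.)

frame 121994

Source frame index: (0×3600 + 42×60 + 21) × 30 + 16 = 76246.
Real time: 76246 / (30) = 38123/15 s.
Target frame: (38123/15) × (48) = 609968/5 ≈ 121993.600 → 121994.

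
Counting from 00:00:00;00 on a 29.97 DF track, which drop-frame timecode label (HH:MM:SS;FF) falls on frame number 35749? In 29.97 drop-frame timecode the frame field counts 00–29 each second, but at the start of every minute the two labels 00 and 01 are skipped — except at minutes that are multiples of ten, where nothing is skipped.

Each 10-minute DF block holds 10 × 60 × 30 − 9 × 2 = 17982 frames. 35749 ÷ 17982 → 1 full block, remainder 17767.
Within the partial block the first minute is 1800 frames and each further minute 1798, so 9 further minute boundaries passed. Total skipped labels = 18 × 1 + 2 × 9 = 36.
Non-drop label index = 35749 + 36 = 35785; at 30 labels/s that is 00:19:52:25, i.e. DF 00:19:52;25.

00:19:52;25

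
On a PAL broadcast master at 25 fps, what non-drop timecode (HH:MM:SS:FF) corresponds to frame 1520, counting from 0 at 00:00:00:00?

1520 ÷ 25 = 60 full seconds, remainder 20 frames.
60 s = 0 h 1 min 0 s.
Timecode: 00:01:00:20.

00:01:00:20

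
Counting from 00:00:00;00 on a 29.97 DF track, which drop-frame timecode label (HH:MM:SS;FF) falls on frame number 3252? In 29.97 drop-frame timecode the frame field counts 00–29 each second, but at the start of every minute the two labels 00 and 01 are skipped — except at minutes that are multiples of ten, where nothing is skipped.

Each 10-minute DF block holds 10 × 60 × 30 − 9 × 2 = 17982 frames. 3252 ÷ 17982 → 0 full blocks, remainder 3252.
Within the partial block the first minute is 1800 frames and each further minute 1798, so 1 further minute boundary passed. Total skipped labels = 18 × 0 + 2 × 1 = 2.
Non-drop label index = 3252 + 2 = 3254; at 30 labels/s that is 00:01:48:14, i.e. DF 00:01:48;14.

00:01:48;14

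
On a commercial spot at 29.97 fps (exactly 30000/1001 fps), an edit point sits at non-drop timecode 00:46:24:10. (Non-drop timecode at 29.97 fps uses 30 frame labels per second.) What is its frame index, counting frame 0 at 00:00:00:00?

Total seconds to the label: (0 × 3600 + 46 × 60 + 24) = 2784.
Frame index = 2784 × 30 + 10 = 83530.

frame 83530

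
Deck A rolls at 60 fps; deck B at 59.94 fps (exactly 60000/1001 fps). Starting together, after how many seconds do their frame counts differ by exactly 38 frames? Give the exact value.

19019/30 seconds

The gap grows by |60000/1001 − 60| = 60/1001 frames per second.
Time for a 38-frame gap: 38 ÷ (60/1001) = 19019/30 s.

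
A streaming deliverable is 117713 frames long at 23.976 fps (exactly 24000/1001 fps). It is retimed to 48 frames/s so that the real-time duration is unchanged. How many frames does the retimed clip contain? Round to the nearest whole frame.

235661 frames

Frames at target rate = 117713 × (48) / (24000/1001) = 117830713/500 ≈ 235661.426.
Nearest whole frame: 235661.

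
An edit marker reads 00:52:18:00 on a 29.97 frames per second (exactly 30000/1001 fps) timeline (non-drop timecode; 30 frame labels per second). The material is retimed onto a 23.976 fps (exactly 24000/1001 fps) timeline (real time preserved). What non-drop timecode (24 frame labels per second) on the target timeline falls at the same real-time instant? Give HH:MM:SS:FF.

00:52:18:00

Source frame index: (0×3600 + 52×60 + 18) × 30 + 0 = 94140.
Real time: 94140 / (30000/1001) = 1570569/500 s.
Target frame: (1570569/500) × (24000/1001) = 75312.
At 24 labels/s: frame 75312 → 00:52:18:00.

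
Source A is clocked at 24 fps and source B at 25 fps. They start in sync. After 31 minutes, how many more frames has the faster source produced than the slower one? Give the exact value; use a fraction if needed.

1860 frames

31 min = 1860 s.
A emits 24 × 1860 = 44640 frames; B emits 25 × 1860 = 46500.
Difference = 1860 frames; B is ahead of A.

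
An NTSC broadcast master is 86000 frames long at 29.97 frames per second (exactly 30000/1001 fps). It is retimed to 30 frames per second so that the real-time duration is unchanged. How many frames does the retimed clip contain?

Target frames = source frames × (target rate / source rate) = 86000 × (30)/(30000/1001) = 86000 × 1001/1000 = 86086.

86086 frames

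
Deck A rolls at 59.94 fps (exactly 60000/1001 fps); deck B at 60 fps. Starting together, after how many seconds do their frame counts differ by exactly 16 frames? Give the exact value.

The gap grows by |60 − 60000/1001| = 60/1001 frames per second.
Time for a 16-frame gap: 16 ÷ (60/1001) = 4004/15 s.

4004/15 seconds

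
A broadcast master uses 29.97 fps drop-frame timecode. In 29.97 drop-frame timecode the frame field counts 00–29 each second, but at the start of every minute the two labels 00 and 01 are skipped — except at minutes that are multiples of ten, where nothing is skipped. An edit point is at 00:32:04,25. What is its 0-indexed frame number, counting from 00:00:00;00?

57687

Complete 10-minute blocks: 3, each 17982 frames → 53946.
Remaining 2 whole minutes in the current block: 1800 + 1 × 1798 = 3598 frames.
Within the current minute: 4 × 30 + 25 − 2 = 143 (labels ;00/;01 skipped at this minute). Total = 53946 + 3598 + 143 = 57687.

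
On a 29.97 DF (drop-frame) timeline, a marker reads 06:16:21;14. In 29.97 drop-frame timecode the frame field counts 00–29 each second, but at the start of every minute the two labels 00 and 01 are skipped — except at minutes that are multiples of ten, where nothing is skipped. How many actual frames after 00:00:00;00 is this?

676766

Complete 10-minute blocks: 37, each 17982 frames → 665334.
Remaining 6 whole minutes in the current block: 1800 + 5 × 1798 = 10790 frames.
Within the current minute: 21 × 30 + 14 − 2 = 642 (labels ;00/;01 skipped at this minute). Total = 665334 + 10790 + 642 = 676766.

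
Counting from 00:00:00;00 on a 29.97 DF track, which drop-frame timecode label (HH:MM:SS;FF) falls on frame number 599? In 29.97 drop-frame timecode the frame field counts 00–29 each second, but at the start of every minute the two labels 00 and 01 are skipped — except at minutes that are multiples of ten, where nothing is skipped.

00:00:19;29

Each 10-minute DF block holds 10 × 60 × 30 − 9 × 2 = 17982 frames. 599 ÷ 17982 → 0 full blocks, remainder 599.
Within the partial block the first minute is 1800 frames and each further minute 1798, so 0 further minute boundaries passed. Total skipped labels = 18 × 0 + 2 × 0 = 0.
Non-drop label index = 599 + 0 = 599; at 30 labels/s that is 00:00:19:29, i.e. DF 00:00:19;29.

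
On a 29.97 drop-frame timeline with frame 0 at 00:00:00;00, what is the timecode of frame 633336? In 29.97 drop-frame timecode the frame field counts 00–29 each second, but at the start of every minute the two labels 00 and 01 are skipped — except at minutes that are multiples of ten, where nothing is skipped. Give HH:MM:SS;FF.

Each 10-minute DF block holds 10 × 60 × 30 − 9 × 2 = 17982 frames. 633336 ÷ 17982 → 35 full blocks, remainder 3966.
Within the partial block the first minute is 1800 frames and each further minute 1798, so 2 further minute boundaries passed. Total skipped labels = 18 × 35 + 2 × 2 = 634.
Non-drop label index = 633336 + 634 = 633970; at 30 labels/s that is 05:52:12:10, i.e. DF 05:52:12;10.

05:52:12;10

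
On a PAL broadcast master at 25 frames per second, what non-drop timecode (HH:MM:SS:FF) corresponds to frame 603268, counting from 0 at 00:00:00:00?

06:42:10:18

603268 ÷ 25 = 24130 full seconds, remainder 18 frames.
24130 s = 6 h 42 min 10 s.
Timecode: 06:42:10:18.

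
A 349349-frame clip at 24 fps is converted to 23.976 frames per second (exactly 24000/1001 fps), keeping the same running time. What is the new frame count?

Target frames = source frames × (target rate / source rate) = 349349 × (24000/1001)/(24) = 349349 × 1000/1001 = 349000.

349000 frames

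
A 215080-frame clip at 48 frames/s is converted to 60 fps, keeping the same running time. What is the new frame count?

268850 frames

Target frames = source frames × (target rate / source rate) = 215080 × (60)/(48) = 215080 × 5/4 = 268850.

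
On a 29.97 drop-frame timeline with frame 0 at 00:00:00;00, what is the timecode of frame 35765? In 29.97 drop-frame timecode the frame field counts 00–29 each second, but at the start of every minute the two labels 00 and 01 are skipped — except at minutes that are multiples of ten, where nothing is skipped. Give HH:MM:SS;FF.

00:19:53;11

Ten DF minutes hold 17982 frames, so frame 35765 lies in block 1 (frames 17982–35963) with 17783 frames into that block.
The block's first minute is 1800 frames and the rest 1798 each; 17783 frames reaches minute 9, so 1 × 18 + 9 × 2 = 36 labels have been skipped so far.
Adding those back, label number 35765 + 36 = 35801 at 30 labels/s is 1193 s + 11 f = 0 h 19 min 53 s frame 11, i.e. 00:19:53;11.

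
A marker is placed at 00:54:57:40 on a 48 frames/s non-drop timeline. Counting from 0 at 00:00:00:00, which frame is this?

158296

Total seconds to the label: (0 × 3600 + 54 × 60 + 57) = 3297.
Frame index = 3297 × 48 + 40 = 158296.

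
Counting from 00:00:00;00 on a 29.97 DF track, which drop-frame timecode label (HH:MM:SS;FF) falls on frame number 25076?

Each 10-minute DF block holds 10 × 60 × 30 − 9 × 2 = 17982 frames. 25076 ÷ 17982 → 1 full block, remainder 7094.
Within the partial block the first minute is 1800 frames and each further minute 1798, so 3 further minute boundaries passed. Total skipped labels = 18 × 1 + 2 × 3 = 24.
Non-drop label index = 25076 + 24 = 25100; at 30 labels/s that is 00:13:56:20, i.e. DF 00:13:56;20.

00:13:56;20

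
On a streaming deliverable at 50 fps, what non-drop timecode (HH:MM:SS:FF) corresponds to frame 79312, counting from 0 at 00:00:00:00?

00:26:26:12

79312 ÷ 50 = 1586 full seconds, remainder 12 frames.
1586 s = 0 h 26 min 26 s.
Timecode: 00:26:26:12.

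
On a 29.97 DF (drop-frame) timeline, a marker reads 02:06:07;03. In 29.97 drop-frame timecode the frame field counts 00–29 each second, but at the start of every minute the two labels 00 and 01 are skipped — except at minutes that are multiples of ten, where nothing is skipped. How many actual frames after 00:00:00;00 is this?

As if non-drop at 30 labels/s: (2 × 3600 + 6 × 60 + 7) × 30 + 3 = 227013.
Minute boundaries passed: 126; those not divisible by 10: 126 − 12 = 114; dropped labels = 2 × 114 = 228.
Actual frame index = 227013 − 228 = 226785.

226785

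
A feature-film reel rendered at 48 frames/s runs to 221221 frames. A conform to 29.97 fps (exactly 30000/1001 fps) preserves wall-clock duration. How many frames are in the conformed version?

Target frames = source frames × (target rate / source rate) = 221221 × (30000/1001)/(48) = 221221 × 625/1001 = 138125.

138125 frames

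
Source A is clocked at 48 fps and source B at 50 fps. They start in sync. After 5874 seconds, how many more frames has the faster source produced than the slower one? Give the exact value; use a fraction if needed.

A emits 48 × 5874 = 281952 frames; B emits 50 × 5874 = 293700.
Difference = 11748 frames; B is ahead of A.

11748 frames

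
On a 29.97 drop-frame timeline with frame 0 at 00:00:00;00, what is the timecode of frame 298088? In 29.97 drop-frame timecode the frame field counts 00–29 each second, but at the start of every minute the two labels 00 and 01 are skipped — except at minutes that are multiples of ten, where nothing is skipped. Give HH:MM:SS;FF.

Ten DF minutes hold 17982 frames, so frame 298088 lies in block 16 (frames 287712–305693) with 10376 frames into that block.
The block's first minute is 1800 frames and the rest 1798 each; 10376 frames reaches minute 5, so 16 × 18 + 5 × 2 = 298 labels have been skipped so far.
Adding those back, label number 298088 + 298 = 298386 at 30 labels/s is 9946 s + 6 f = 2 h 45 min 46 s frame 6, i.e. 02:45:46;06.

02:45:46;06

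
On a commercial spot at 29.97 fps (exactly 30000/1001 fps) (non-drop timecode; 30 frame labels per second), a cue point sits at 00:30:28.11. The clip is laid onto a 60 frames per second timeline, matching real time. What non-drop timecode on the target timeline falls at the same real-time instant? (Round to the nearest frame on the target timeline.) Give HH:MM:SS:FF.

00:30:30:12

Source frame index: (0×3600 + 30×60 + 28) × 30 + 11 = 54851.
Real time: 54851 / (30000/1001) = 54905851/30000 s.
Target frame: (54905851/30000) × (60) = 54905851/500 ≈ 109811.702 → 109812.
At 60 labels/s: frame 109812 → 00:30:30:12.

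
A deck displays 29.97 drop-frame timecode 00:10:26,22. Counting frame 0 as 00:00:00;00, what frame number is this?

As if non-drop at 30 labels/s: (0 × 3600 + 10 × 60 + 26) × 30 + 22 = 18802.
Minute boundaries passed: 10; those not divisible by 10: 10 − 1 = 9; dropped labels = 2 × 9 = 18.
Actual frame index = 18802 − 18 = 18784.

18784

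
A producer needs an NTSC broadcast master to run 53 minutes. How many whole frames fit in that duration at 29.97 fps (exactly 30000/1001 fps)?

53 min = 3180 s.
Frames = 3180 × 30000/1001 = 95400000/1001 ≈ 95304.6953.
Complete frames: 95304.

95304 frames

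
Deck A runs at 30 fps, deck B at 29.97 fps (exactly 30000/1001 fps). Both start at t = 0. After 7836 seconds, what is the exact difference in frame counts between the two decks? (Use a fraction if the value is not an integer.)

235080/1001 frames

A emits 30 × 7836 = 235080 frames; B emits 30000/1001 × 7836 = 235080000/1001.
Difference = 235080/1001 frames (≈ 234.8452); B is behind A.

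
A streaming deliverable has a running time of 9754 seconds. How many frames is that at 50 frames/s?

487700 frames

Frames = 9754 × 50 = 487700.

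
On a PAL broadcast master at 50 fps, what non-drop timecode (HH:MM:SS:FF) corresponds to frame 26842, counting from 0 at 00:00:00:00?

00:08:56:42

26842 ÷ 50 = 536 full seconds, remainder 42 frames.
536 s = 0 h 8 min 56 s.
Timecode: 00:08:56:42.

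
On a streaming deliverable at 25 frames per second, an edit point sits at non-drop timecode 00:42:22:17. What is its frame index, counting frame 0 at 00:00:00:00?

frame 63567

Total seconds to the label: (0 × 3600 + 42 × 60 + 22) = 2542.
Frame index = 2542 × 25 + 17 = 63567.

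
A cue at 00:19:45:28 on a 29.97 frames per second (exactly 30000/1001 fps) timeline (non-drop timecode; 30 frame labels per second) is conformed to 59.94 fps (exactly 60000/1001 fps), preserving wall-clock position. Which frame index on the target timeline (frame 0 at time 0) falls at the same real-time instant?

frame 71156

Source frame index: (0×3600 + 19×60 + 45) × 30 + 28 = 35578.
Real time: 35578 / (30000/1001) = 17806789/15000 s.
Target frame: (17806789/15000) × (60000/1001) = 71156.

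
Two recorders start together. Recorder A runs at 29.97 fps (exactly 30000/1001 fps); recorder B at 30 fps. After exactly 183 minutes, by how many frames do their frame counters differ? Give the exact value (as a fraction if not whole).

329400/1001 frames

183 min = 10980 s.
A emits 30000/1001 × 10980 = 329400000/1001 frames; B emits 30 × 10980 = 329400.
Difference = 329400/1001 frames (≈ 329.0709); B is ahead of A.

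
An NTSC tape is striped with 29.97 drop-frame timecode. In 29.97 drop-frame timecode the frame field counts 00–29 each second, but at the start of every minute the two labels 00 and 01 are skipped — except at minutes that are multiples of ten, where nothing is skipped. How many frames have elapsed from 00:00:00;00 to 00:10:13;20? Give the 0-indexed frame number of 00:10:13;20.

18392

Complete 10-minute blocks: 1, each 17982 frames → 17982.
Remaining 0 whole minutes in the current block: 0 frames.
Within the current minute: 13 × 30 + 20 = 410. Total = 17982 + 0 + 410 = 18392.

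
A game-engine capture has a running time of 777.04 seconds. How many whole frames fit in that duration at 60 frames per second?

46622 frames

Frames = 777.04 × 60 = 233112/5 ≈ 46622.4000.
Complete frames: 46622.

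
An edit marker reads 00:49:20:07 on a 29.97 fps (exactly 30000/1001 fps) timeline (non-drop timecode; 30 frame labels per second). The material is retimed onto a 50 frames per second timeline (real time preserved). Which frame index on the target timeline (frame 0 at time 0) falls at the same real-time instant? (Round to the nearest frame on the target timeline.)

frame 148160

Source frame index: (0×3600 + 49×60 + 20) × 30 + 7 = 88807.
Real time: 88807 / (30000/1001) = 88895807/30000 s.
Target frame: (88895807/30000) × (50) = 88895807/600 ≈ 148159.678 → 148160.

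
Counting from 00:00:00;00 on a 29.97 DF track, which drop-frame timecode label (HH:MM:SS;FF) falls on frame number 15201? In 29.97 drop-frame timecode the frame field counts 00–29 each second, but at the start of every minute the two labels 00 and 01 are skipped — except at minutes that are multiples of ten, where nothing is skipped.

00:08:27;07

Each 10-minute DF block holds 10 × 60 × 30 − 9 × 2 = 17982 frames. 15201 ÷ 17982 → 0 full blocks, remainder 15201.
Within the partial block the first minute is 1800 frames and each further minute 1798, so 8 further minute boundaries passed. Total skipped labels = 18 × 0 + 2 × 8 = 16.
Non-drop label index = 15201 + 16 = 15217; at 30 labels/s that is 00:08:27:07, i.e. DF 00:08:27;07.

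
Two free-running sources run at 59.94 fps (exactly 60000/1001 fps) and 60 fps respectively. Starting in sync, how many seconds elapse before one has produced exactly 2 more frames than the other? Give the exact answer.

The gap grows by |60 − 60000/1001| = 60/1001 frames per second.
Time for a 2-frame gap: 2 ÷ (60/1001) = 1001/30 s.

1001/30 seconds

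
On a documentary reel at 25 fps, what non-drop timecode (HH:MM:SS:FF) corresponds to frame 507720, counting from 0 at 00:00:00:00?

05:38:28:20

507720 ÷ 25 = 20308 full seconds, remainder 20 frames.
20308 s = 5 h 38 min 28 s.
Timecode: 05:38:28:20.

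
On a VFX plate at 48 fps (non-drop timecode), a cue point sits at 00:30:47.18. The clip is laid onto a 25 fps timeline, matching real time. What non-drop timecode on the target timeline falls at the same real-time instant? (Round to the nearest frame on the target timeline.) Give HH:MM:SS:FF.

00:30:47:09

Source frame index: (0×3600 + 30×60 + 47) × 48 + 18 = 88674.
Real time: 88674 / (48) = 14779/8 s.
Target frame: (14779/8) × (25) = 369475/8 ≈ 46184.375 → 46184.
At 25 labels/s: frame 46184 → 00:30:47:09.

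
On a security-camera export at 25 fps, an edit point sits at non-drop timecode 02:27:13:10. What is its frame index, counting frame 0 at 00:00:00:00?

220835

Total seconds to the label: (2 × 3600 + 27 × 60 + 13) = 8833.
Frame index = 8833 × 25 + 10 = 220835.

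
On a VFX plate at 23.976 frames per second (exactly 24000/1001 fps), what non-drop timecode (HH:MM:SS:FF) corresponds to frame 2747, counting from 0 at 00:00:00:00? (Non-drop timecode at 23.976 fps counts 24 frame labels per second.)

00:01:54:11

2747 ÷ 24 = 114 full seconds, remainder 11 frames.
114 s = 0 h 1 min 54 s.
Timecode: 00:01:54:11.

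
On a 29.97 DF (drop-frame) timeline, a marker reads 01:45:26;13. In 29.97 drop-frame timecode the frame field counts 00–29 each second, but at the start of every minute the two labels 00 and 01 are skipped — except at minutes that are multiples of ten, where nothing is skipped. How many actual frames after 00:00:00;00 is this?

As if non-drop at 30 labels/s: (1 × 3600 + 45 × 60 + 26) × 30 + 13 = 189793.
Minute boundaries passed: 105; those not divisible by 10: 105 − 10 = 95; dropped labels = 2 × 95 = 190.
Actual frame index = 189793 − 190 = 189603.

189603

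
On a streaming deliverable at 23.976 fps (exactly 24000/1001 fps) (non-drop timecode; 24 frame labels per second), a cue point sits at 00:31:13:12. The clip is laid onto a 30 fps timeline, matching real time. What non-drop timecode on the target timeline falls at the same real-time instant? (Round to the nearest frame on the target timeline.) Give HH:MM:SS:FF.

Source frame index: (0×3600 + 31×60 + 13) × 24 + 12 = 44964.
Real time: 44964 / (24000/1001) = 3750747/2000 s.
Target frame: (3750747/2000) × (30) = 11252241/200 ≈ 56261.205 → 56261.
At 30 labels/s: frame 56261 → 00:31:15:11.

00:31:15:11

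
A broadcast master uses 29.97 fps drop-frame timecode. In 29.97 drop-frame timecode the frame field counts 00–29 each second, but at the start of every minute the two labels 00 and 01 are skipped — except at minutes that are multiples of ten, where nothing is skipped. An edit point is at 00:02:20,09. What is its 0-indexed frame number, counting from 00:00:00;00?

Complete 10-minute blocks: 0, each 17982 frames → 0.
Remaining 2 whole minutes in the current block: 1800 + 1 × 1798 = 3598 frames.
Within the current minute: 20 × 30 + 9 − 2 = 607 (labels ;00/;01 skipped at this minute). Total = 0 + 3598 + 607 = 4205.

4205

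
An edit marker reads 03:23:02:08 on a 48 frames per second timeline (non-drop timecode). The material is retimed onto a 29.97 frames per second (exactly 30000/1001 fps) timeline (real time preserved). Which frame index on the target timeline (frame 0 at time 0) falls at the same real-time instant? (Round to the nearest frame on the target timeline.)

frame 365100

Source frame index: (3×3600 + 23×60 + 2) × 48 + 8 = 584744.
Real time: 584744 / (48) = 73093/6 s.
Target frame: (73093/6) × (30000/1001) = 365465000/1001 ≈ 365099.900 → 365100.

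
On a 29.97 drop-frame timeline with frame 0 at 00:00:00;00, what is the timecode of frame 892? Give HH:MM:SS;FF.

00:00:29;22

Ten DF minutes hold 17982 frames, so frame 892 lies in block 0 (frames 0–17981) with 892 frames into that block.
The block's first minute is 1800 frames and the rest 1798 each; 892 frames reaches minute 0, so 0 × 18 + 0 × 2 = 0 labels have been skipped so far.
Adding those back, label number 892 + 0 = 892 at 30 labels/s is 29 s + 22 f = 0 h 0 min 29 s frame 22, i.e. 00:00:29;22.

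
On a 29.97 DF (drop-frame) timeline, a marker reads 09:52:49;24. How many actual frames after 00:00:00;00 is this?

Complete 10-minute blocks: 59, each 17982 frames → 1060938.
Remaining 2 whole minutes in the current block: 1800 + 1 × 1798 = 3598 frames.
Within the current minute: 49 × 30 + 24 − 2 = 1492 (labels ;00/;01 skipped at this minute). Total = 1060938 + 3598 + 1492 = 1066028.

1066028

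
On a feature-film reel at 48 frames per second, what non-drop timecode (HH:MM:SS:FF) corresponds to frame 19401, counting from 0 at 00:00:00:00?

00:06:44:09

19401 ÷ 48 = 404 full seconds, remainder 9 frames.
404 s = 0 h 6 min 44 s.
Timecode: 00:06:44:09.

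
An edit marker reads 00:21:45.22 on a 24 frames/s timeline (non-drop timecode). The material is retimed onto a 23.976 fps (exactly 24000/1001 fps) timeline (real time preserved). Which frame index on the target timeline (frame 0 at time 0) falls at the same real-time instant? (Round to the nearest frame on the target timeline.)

frame 31311

Source frame index: (0×3600 + 21×60 + 45) × 24 + 22 = 31342.
Real time: 31342 / (24) = 15671/12 s.
Target frame: (15671/12) × (24000/1001) = 31342000/1001 ≈ 31310.689 → 31311.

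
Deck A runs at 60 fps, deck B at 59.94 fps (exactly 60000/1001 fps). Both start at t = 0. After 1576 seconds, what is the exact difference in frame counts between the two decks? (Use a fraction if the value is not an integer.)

A emits 60 × 1576 = 94560 frames; B emits 60000/1001 × 1576 = 94560000/1001.
Difference = 94560/1001 frames (≈ 94.4655); B is behind A.

94560/1001 frames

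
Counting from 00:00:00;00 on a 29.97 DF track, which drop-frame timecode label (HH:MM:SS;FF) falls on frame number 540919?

05:00:48;19

Ten DF minutes hold 17982 frames, so frame 540919 lies in block 30 (frames 539460–557441) with 1459 frames into that block.
The block's first minute is 1800 frames and the rest 1798 each; 1459 frames reaches minute 0, so 30 × 18 + 0 × 2 = 540 labels have been skipped so far.
Adding those back, label number 540919 + 540 = 541459 at 30 labels/s is 18048 s + 19 f = 5 h 0 min 48 s frame 19, i.e. 05:00:48;19.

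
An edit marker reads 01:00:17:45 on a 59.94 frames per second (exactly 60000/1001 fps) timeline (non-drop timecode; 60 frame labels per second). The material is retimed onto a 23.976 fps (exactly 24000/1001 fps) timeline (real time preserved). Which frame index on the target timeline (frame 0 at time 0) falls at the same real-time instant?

frame 86826

Source frame index: (1×3600 + 0×60 + 17) × 60 + 45 = 217065.
Real time: 217065 / (60000/1001) = 14485471/4000 s.
Target frame: (14485471/4000) × (24000/1001) = 86826.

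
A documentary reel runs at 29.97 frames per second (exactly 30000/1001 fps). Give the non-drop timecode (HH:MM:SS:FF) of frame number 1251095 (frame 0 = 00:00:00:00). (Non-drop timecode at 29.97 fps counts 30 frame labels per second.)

11:35:03:05

1251095 ÷ 30 = 41703 full seconds, remainder 5 frames.
41703 s = 11 h 35 min 3 s.
Timecode: 11:35:03:05.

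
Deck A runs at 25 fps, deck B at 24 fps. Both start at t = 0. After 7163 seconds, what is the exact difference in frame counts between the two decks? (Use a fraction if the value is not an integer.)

A emits 25 × 7163 = 179075 frames; B emits 24 × 7163 = 171912.
Difference = 7163 frames; B is behind A.

7163 frames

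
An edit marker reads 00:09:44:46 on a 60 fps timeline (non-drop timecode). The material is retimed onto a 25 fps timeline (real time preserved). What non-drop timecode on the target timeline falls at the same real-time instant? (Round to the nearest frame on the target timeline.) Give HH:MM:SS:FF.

Source frame index: (0×3600 + 9×60 + 44) × 60 + 46 = 35086.
Real time: 35086 / (60) = 17543/30 s.
Target frame: (17543/30) × (25) = 87715/6 ≈ 14619.167 → 14619.
At 25 labels/s: frame 14619 → 00:09:44:19.

00:09:44:19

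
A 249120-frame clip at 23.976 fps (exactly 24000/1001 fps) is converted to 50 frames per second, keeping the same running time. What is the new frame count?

Target frames = source frames × (target rate / source rate) = 249120 × (50)/(24000/1001) = 249120 × 1001/480 = 519519.

519519 frames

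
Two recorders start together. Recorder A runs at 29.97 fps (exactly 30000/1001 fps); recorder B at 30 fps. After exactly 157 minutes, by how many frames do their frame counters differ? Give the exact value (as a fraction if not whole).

282600/1001 frames

157 min = 9420 s.
A emits 30000/1001 × 9420 = 282600000/1001 frames; B emits 30 × 9420 = 282600.
Difference = 282600/1001 frames (≈ 282.3177); B is ahead of A.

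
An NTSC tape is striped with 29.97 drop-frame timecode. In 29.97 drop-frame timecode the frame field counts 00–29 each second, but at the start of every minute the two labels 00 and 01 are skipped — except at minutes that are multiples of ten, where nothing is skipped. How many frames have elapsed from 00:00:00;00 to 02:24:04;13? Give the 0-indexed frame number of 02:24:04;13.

As if non-drop at 30 labels/s: (2 × 3600 + 24 × 60 + 4) × 30 + 13 = 259333.
Minute boundaries passed: 144; those not divisible by 10: 144 − 14 = 130; dropped labels = 2 × 130 = 260.
Actual frame index = 259333 − 260 = 259073.

259073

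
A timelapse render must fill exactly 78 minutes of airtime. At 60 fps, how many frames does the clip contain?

78 min = 4680 s.
Frames = 4680 × 60 = 280800.

280800 frames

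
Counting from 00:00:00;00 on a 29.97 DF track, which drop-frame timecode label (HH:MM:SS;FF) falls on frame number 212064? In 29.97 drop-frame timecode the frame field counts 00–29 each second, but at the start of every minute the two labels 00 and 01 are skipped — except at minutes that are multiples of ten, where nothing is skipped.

01:57:55;26

Ten DF minutes hold 17982 frames, so frame 212064 lies in block 11 (frames 197802–215783) with 14262 frames into that block.
The block's first minute is 1800 frames and the rest 1798 each; 14262 frames reaches minute 7, so 11 × 18 + 7 × 2 = 212 labels have been skipped so far.
Adding those back, label number 212064 + 212 = 212276 at 30 labels/s is 7075 s + 26 f = 1 h 57 min 55 s frame 26, i.e. 01:57:55;26.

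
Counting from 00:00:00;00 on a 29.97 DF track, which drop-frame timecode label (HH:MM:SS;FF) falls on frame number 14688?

Each 10-minute DF block holds 10 × 60 × 30 − 9 × 2 = 17982 frames. 14688 ÷ 17982 → 0 full blocks, remainder 14688.
Within the partial block the first minute is 1800 frames and each further minute 1798, so 8 further minute boundaries passed. Total skipped labels = 18 × 0 + 2 × 8 = 16.
Non-drop label index = 14688 + 16 = 14704; at 30 labels/s that is 00:08:10:04, i.e. DF 00:08:10;04.

00:08:10;04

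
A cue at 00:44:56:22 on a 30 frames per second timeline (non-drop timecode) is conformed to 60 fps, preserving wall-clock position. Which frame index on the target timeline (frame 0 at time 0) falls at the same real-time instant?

frame 161804

Source frame index: (0×3600 + 44×60 + 56) × 30 + 22 = 80902.
Real time: 80902 / (30) = 40451/15 s.
Target frame: (40451/15) × (60) = 161804.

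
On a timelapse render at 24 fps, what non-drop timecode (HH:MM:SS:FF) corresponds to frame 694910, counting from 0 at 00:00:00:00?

694910 ÷ 24 = 28954 full seconds, remainder 14 frames.
28954 s = 8 h 2 min 34 s.
Timecode: 08:02:34:14.

08:02:34:14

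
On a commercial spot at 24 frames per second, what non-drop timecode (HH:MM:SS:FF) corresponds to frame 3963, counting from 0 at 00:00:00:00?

3963 ÷ 24 = 165 full seconds, remainder 3 frames.
165 s = 0 h 2 min 45 s.
Timecode: 00:02:45:03.

00:02:45:03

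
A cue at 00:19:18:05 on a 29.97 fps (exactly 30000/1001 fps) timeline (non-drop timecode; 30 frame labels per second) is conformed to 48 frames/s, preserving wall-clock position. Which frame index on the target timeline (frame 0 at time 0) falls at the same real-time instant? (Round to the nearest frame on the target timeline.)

Source frame index: (0×3600 + 19×60 + 18) × 30 + 5 = 34745.
Real time: 34745 / (30000/1001) = 6955949/6000 s.
Target frame: (6955949/6000) × (48) = 6955949/125 ≈ 55647.592 → 55648.

frame 55648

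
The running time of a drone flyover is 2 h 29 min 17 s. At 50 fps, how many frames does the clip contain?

447850 frames

2 h 29 min 17 s = 8957 s.
Frames = 8957 × 50 = 447850.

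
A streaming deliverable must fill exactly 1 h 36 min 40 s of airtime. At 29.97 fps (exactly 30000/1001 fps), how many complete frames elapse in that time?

173826 frames

1 h 36 min 40 s = 5800 s.
Frames = 5800 × 30000/1001 = 174000000/1001 ≈ 173826.1738.
Complete frames: 173826.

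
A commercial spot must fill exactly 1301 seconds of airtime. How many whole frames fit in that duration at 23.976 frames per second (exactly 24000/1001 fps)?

31192 frames

Frames = 1301 × 24000/1001 = 31224000/1001 ≈ 31192.8072.
Complete frames: 31192.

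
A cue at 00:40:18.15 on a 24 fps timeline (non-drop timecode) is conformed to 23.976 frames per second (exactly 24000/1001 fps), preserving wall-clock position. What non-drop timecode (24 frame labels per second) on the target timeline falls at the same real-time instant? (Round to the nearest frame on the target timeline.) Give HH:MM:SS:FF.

00:40:16:05

Source frame index: (0×3600 + 40×60 + 18) × 24 + 15 = 58047.
Real time: 58047 / (24) = 19349/8 s.
Target frame: (19349/8) × (24000/1001) = 5277000/91 ≈ 57989.011 → 57989.
At 24 labels/s: frame 57989 → 00:40:16:05.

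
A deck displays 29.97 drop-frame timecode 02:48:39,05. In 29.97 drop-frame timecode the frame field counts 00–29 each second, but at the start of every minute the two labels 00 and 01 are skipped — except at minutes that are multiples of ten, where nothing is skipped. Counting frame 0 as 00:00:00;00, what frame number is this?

303271

Complete 10-minute blocks: 16, each 17982 frames → 287712.
Remaining 8 whole minutes in the current block: 1800 + 7 × 1798 = 14386 frames.
Within the current minute: 39 × 30 + 5 − 2 = 1173 (labels ;00/;01 skipped at this minute). Total = 287712 + 14386 + 1173 = 303271.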